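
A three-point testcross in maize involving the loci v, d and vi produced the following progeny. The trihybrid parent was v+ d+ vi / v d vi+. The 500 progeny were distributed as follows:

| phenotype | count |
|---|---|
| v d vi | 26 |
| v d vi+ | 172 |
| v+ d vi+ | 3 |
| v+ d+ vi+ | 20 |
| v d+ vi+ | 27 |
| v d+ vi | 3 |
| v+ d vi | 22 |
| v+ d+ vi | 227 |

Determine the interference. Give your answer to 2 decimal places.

The two rarest classes, v d+ vi and v+ d vi+, are the double crossovers. Comparing them with the parentals, only the v allele has switched, so v is the middle locus and the order is vi – v – d.
vi–v: (46 + 6)/500 = 0.1040; v–d: (49 + 6)/500 = 0.1100.
Expected DCO frequency = 0.1040 × 0.1100 ≈ 0.01144; observed = 6/500 ≈ 0.01200.
Coefficient of coincidence = 0.01200/0.01144 ≈ 1.05; interference = 1 − 1.05 = -0.05.

-0.05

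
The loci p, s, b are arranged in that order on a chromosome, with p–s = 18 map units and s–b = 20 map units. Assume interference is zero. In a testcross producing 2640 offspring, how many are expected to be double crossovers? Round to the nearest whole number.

Map distances give recombination frequencies of 0.180 and 0.200 for the two intervals.
With no interference, expected double-crossover frequency = 0.180 × 0.200 = 0.03600.
Expected number = 0.03600 × 2640 = 95.04 ≈ 95.

95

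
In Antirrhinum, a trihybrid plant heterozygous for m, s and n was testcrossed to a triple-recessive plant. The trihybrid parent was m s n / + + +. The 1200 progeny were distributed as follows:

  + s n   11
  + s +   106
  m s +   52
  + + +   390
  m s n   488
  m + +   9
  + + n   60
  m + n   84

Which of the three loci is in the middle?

The two rarest classes, + s n and m + +, are the double crossovers. Comparing them with the parentals, only the m allele has switched, so m is the middle locus and the order is s – m – n.

m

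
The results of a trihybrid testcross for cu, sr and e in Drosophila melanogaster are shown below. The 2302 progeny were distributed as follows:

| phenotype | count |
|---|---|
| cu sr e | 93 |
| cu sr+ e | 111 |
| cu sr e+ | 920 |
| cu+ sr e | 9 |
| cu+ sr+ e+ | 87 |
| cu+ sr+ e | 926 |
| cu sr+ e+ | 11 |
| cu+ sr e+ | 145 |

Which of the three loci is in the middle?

sr

The two most frequent reciprocal classes, cu sr e+ and cu+ sr+ e, are the parental types, so the F1 was cu sr e+ / cu+ sr+ e.
The two rarest classes, cu sr+ e+ and cu+ sr e, are the double crossovers. Comparing them with the parentals, only the sr allele has switched, so sr is the middle locus and the order is cu – sr – e.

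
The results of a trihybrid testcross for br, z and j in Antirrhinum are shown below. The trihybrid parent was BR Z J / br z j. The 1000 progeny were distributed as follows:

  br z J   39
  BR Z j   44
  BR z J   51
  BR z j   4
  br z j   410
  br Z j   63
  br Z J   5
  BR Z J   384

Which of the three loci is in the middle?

The two rarest classes, br Z J and BR z j, are the double crossovers. Comparing them with the parentals, only the br allele has switched, so br is the middle locus and the order is z – br – j.

br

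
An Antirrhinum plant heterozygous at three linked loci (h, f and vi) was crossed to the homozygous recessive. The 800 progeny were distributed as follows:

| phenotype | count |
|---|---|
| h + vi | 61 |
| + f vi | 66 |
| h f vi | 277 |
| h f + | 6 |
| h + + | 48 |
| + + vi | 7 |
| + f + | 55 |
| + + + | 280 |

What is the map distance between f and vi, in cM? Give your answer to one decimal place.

The two most frequent reciprocal classes, + + + and h f vi, are the parental types, so the F1 was + + + / h f vi.
The two rarest classes, + + vi and h f +, are the double crossovers. Comparing them with the parentals, only the vi allele has switched, so vi is the middle locus and the order is f – vi – h.
Crossovers in the f–vi interval produce the single-crossover classes + f + and h + vi (55 + 61 = 116) plus the double crossovers (13).
RF(f–vi) = (116 + 13) / 800 = 129/800 = 0.1613 → 16.1 cM.

16.1 cM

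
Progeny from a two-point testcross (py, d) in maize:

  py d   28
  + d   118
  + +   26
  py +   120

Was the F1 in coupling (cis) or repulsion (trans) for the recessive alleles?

trans

The two most frequent classes are + d (118) and py + (120); these are the parental (non-recombinant) types.
So the F1 carried + d on one chromosome and py + on the other — the recessive alleles are on opposite chromosomes (trans / repulsion).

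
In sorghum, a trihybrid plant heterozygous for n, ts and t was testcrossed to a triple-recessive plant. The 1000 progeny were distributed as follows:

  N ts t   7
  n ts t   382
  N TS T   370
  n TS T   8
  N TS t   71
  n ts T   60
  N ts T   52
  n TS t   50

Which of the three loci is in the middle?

The two most frequent reciprocal classes, n ts t and N TS T, are the parental types, so the F1 was n ts t / N TS T.
The two rarest classes, N ts t and n TS T, are the double crossovers. Comparing them with the parentals, only the n allele has switched, so n is the middle locus and the order is ts – n – t.

n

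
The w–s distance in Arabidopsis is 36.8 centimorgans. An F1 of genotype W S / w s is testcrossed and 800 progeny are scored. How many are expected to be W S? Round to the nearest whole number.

253

A map distance of 36.8 centimorgans corresponds to a recombination frequency of 0.368.
The F1 is W S / w s, so W S is a parental gamete class with expected frequency (1 − r)/2 = 0.632/2 = 0.3160.
Expected number = 0.3160 × 800 = 252.80 ≈ 253.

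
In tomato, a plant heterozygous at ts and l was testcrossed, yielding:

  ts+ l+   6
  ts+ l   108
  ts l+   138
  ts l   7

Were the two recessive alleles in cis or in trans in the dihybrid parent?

trans

The two most frequent classes are ts+ l (108) and ts l+ (138); these are the parental (non-recombinant) types.
So the F1 carried ts+ l on one chromosome and ts l+ on the other — the recessive alleles are on opposite chromosomes (trans / repulsion).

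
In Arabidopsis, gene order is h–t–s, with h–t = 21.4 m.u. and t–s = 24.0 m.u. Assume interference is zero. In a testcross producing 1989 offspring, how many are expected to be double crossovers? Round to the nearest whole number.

102

Map distances give recombination frequencies of 0.214 and 0.240 for the two intervals.
With no interference, expected double-crossover frequency = 0.214 × 0.240 = 0.05136.
Expected number = 0.05136 × 1989 = 102.16 ≈ 102.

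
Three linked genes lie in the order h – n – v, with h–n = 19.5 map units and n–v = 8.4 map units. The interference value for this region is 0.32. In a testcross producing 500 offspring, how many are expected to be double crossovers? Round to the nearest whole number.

Map distances give recombination frequencies of 0.195 and 0.084 for the two intervals.
With interference 0.32 (so coincidence = 0.68), expected double-crossover frequency = 0.195 × 0.084 × 0.68 = 0.01114.
Expected number = 0.01114 × 500 = 5.57 ≈ 6.

6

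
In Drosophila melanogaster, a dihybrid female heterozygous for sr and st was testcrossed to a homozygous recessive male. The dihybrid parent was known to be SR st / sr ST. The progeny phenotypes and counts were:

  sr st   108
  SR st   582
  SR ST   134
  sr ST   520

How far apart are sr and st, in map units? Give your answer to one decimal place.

The recombinant classes are SR ST and sr st: 134 + 108 = 242.
Recombination frequency = 242/1344 = 0.1801 ≈ 18.0%, i.e. 18.0 map units.

18.0 map units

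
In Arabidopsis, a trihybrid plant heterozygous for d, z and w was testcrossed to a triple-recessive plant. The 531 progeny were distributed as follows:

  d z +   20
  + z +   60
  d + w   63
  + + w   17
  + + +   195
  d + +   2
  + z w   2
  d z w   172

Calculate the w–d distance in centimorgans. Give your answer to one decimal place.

7.7 centimorgans

The two most frequent reciprocal classes, + + + and d z w, are the parental types, so the F1 was + + + / d z w.
The two rarest classes, d + + and + z w, are the double crossovers. Comparing them with the parentals, only the d allele has switched, so d is the middle locus and the order is z – d – w.
Crossovers in the d–w interval produce the single-crossover classes + + w and d z + (17 + 20 = 37) plus the double crossovers (4).
RF(d–w) = (37 + 4) / 531 = 41/531 = 0.0772 → 7.7 centimorgans.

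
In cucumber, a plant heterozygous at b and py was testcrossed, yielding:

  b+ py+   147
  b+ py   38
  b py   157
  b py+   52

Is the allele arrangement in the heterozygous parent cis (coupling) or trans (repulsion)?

cis

The two most frequent classes are b+ py+ (147) and b py (157); these are the parental (non-recombinant) types.
So the F1 carried b+ py+ on one chromosome and b py on the other — the recessive alleles are on the same chromosome (cis / coupling).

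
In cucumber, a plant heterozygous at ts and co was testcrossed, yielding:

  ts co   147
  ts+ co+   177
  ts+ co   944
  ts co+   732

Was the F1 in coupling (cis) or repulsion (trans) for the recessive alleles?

trans

The two most frequent classes are ts+ co (944) and ts co+ (732); these are the parental (non-recombinant) types.
So the F1 carried ts+ co on one chromosome and ts co+ on the other — the recessive alleles are on opposite chromosomes (trans / repulsion).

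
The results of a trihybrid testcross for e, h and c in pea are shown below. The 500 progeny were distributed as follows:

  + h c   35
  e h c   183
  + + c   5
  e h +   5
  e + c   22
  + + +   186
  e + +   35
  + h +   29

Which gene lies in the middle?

The two most frequent reciprocal classes, + + + and e h c, are the parental types, so the F1 was + + + / e h c.
The two rarest classes, + + c and e h +, are the double crossovers. Comparing them with the parentals, only the c allele has switched, so c is the middle locus and the order is h – c – e.

c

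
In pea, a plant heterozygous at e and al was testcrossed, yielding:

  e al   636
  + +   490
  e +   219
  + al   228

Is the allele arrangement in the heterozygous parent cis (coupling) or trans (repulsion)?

cis

The two most frequent classes are + + (490) and e al (636); these are the parental (non-recombinant) types.
So the F1 carried + + on one chromosome and e al on the other — the recessive alleles are on the same chromosome (cis / coupling).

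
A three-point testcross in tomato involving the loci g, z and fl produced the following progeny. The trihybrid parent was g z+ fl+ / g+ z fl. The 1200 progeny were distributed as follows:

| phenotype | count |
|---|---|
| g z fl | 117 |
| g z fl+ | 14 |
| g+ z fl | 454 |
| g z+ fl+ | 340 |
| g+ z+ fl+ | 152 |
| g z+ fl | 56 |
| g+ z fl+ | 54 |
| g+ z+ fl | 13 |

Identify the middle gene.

The two rarest classes, g z fl+ and g+ z+ fl, are the double crossovers. Comparing them with the parentals, only the z allele has switched, so z is the middle locus and the order is fl – z – g.

z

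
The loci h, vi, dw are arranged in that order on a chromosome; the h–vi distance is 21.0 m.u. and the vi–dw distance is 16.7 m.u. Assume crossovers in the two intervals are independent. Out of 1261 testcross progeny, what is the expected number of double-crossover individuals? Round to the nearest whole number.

44

Map distances give recombination frequencies of 0.210 and 0.167 for the two intervals.
With no interference, expected double-crossover frequency = 0.210 × 0.167 = 0.03507.
Expected number = 0.03507 × 1261 = 44.22 ≈ 44.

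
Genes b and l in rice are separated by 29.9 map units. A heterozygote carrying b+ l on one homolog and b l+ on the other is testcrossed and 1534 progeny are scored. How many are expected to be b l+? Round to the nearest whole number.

538

A map distance of 29.9 map units corresponds to a recombination frequency of 0.299.
The F1 is b+ l / b l+, so b l+ is a parental gamete class with expected frequency (1 − r)/2 = 0.701/2 = 0.3505.
Expected number = 0.3505 × 1534 = 537.67 ≈ 538.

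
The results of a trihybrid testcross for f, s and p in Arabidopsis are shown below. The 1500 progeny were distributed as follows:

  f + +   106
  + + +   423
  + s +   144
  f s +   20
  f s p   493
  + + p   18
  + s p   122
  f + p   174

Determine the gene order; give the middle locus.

p

The two most frequent reciprocal classes, + + + and f s p, are the parental types, so the F1 was + + + / f s p.
The two rarest classes, + + p and f s +, are the double crossovers. Comparing them with the parentals, only the p allele has switched, so p is the middle locus and the order is s – p – f.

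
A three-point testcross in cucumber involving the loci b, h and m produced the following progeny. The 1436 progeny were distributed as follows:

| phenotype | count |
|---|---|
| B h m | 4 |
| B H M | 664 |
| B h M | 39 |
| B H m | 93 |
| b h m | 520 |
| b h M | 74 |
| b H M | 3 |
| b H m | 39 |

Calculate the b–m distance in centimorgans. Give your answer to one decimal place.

12.1 centimorgans

The two most frequent reciprocal classes, B H M and b h m, are the parental types, so the F1 was B H M / b h m.
The two rarest classes, b H M and B h m, are the double crossovers. Comparing them with the parentals, only the b allele has switched, so b is the middle locus and the order is h – b – m.
Crossovers in the b–m interval produce the single-crossover classes B H m and b h M (93 + 74 = 167) plus the double crossovers (7).
RF(b–m) = (167 + 7) / 1436 = 174/1436 = 0.1212 → 12.1 centimorgans.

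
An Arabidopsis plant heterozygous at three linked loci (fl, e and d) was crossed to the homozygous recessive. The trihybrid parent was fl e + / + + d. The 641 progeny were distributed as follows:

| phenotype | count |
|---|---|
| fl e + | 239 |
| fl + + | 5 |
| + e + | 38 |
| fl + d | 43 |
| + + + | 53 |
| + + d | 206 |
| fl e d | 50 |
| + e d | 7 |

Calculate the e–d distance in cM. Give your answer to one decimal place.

The two rarest classes, fl + + and + e d, are the double crossovers. Comparing them with the parentals, only the e allele has switched, so e is the middle locus and the order is d – e – fl.
Crossovers in the d–e interval produce the single-crossover classes fl e d and + + + (50 + 53 = 103) plus the double crossovers (12).
RF(d–e) = (103 + 12) / 641 = 115/641 = 0.1794 → 17.9 cM.

17.9 cM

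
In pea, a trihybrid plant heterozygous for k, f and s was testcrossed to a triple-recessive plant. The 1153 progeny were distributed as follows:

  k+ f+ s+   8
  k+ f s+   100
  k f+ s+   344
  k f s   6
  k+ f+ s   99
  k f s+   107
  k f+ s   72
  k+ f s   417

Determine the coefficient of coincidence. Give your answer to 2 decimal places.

0.39

The two most frequent reciprocal classes, k f+ s+ and k+ f s, are the parental types, so the F1 was k f+ s+ / k+ f s.
The two rarest classes, k+ f+ s+ and k f s, are the double crossovers. Comparing them with the parentals, only the k allele has switched, so k is the middle locus and the order is f – k – s.
f–k: (206 + 14)/1153 = 0.1908; k–s: (172 + 14)/1153 = 0.1613.
Expected DCO frequency = 0.1908 × 0.1613 ≈ 0.03078; observed = 14/1153 ≈ 0.01214.
Coefficient of coincidence = 0.01214/0.03078 ≈ 0.39.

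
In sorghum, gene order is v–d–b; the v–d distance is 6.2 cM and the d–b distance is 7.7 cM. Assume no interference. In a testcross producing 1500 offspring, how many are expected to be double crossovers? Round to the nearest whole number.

7

Map distances give recombination frequencies of 0.062 and 0.077 for the two intervals.
With no interference, expected double-crossover frequency = 0.062 × 0.077 = 0.00477.
Expected number = 0.00477 × 1500 = 7.16 ≈ 7.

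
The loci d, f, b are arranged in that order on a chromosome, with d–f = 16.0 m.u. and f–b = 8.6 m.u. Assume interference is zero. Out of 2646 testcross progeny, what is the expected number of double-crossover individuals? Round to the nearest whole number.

36

Map distances give recombination frequencies of 0.160 and 0.086 for the two intervals.
With no interference, expected double-crossover frequency = 0.160 × 0.086 = 0.01376.
Expected number = 0.01376 × 2646 = 36.41 ≈ 36.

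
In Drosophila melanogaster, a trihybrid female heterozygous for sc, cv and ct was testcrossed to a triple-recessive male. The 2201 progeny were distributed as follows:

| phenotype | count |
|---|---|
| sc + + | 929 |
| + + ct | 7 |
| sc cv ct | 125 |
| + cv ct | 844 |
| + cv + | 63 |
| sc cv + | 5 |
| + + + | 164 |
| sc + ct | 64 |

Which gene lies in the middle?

The two most frequent reciprocal classes, + cv ct and sc + +, are the parental types, so the F1 was + cv ct / sc + +.
The two rarest classes, + + ct and sc cv +, are the double crossovers. Comparing them with the parentals, only the cv allele has switched, so cv is the middle locus and the order is sc – cv – ct.

cv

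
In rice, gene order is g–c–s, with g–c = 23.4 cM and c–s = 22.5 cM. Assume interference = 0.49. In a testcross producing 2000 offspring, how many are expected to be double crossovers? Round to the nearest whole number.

Map distances give recombination frequencies of 0.234 and 0.225 for the two intervals.
With interference 0.49 (so coincidence = 0.51), expected double-crossover frequency = 0.234 × 0.225 × 0.51 = 0.02685.
Expected number = 0.02685 × 2000 = 53.70 ≈ 54.

54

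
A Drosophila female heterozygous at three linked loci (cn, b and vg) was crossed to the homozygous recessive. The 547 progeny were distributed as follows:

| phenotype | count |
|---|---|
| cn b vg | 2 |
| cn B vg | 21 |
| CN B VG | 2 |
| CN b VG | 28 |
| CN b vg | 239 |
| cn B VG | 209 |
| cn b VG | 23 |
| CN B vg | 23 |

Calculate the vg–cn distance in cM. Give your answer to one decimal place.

The two most frequent reciprocal classes, cn B VG and CN b vg, are the parental types, so the F1 was cn B VG / CN b vg.
The two rarest classes, CN B VG and cn b vg, are the double crossovers. Comparing them with the parentals, only the cn allele has switched, so cn is the middle locus and the order is b – cn – vg.
Crossovers in the cn–vg interval produce the single-crossover classes cn B vg and CN b VG (21 + 28 = 49) plus the double crossovers (4).
RF(cn–vg) = (49 + 4) / 547 = 53/547 = 0.0969 → 9.7 cM.

9.7 cM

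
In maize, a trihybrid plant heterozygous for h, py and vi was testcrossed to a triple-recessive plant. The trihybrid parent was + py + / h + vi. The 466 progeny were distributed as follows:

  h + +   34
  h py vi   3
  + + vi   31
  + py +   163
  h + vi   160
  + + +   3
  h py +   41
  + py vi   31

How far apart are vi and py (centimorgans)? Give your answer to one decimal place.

15.2 centimorgans

The two rarest classes, + + + and h py vi, are the double crossovers. Comparing them with the parentals, only the py allele has switched, so py is the middle locus and the order is vi – py – h.
Crossovers in the vi–py interval produce the single-crossover classes + py vi and h + + (31 + 34 = 65) plus the double crossovers (6).
RF(vi–py) = (65 + 6) / 466 = 71/466 = 0.1524 → 15.2 centimorgans.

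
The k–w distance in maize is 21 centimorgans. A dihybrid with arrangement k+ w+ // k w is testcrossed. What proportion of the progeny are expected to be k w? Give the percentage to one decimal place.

A map distance of 21 centimorgans corresponds to a recombination frequency of 0.210.
The F1 is k+ w+ / k w, so k w is a parental gamete class with expected frequency (1 − r)/2 = 0.790/2 = 0.3950.
That is 0.3950 = 39.5% of the progeny.

39.5%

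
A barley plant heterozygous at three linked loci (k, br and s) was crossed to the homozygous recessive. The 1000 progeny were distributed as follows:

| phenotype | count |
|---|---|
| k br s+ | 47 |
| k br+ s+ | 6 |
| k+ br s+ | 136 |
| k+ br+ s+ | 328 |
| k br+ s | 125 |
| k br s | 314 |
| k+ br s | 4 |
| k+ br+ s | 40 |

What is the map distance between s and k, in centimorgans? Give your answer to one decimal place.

9.7 centimorgans

The two most frequent reciprocal classes, k+ br+ s+ and k br s, are the parental types, so the F1 was k+ br+ s+ / k br s.
The two rarest classes, k br+ s+ and k+ br s, are the double crossovers. Comparing them with the parentals, only the k allele has switched, so k is the middle locus and the order is s – k – br.
Crossovers in the s–k interval produce the single-crossover classes k+ br+ s and k br s+ (40 + 47 = 87) plus the double crossovers (10).
RF(s–k) = (87 + 10) / 1000 = 97/1000 = 0.0970 → 9.7 centimorgans.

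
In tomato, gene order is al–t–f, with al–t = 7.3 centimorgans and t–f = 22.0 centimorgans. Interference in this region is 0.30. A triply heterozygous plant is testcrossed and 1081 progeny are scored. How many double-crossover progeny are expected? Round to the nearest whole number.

12

Map distances give recombination frequencies of 0.073 and 0.220 for the two intervals.
With interference 0.30 (so coincidence = 0.70), expected double-crossover frequency = 0.073 × 0.220 × 0.70 = 0.01124.
Expected number = 0.01124 × 1081 = 12.15 ≈ 12.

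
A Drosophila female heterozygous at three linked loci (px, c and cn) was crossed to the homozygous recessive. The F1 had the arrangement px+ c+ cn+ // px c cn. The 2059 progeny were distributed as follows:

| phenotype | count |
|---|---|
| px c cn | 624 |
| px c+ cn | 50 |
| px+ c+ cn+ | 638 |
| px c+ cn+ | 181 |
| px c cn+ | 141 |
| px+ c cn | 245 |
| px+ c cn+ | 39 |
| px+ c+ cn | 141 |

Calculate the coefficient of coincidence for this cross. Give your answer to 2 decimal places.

The two rarest classes, px+ c cn+ and px c+ cn, are the double crossovers. Comparing them with the parentals, only the c allele has switched, so c is the middle locus and the order is px – c – cn.
px–c: (426 + 89)/2059 = 0.2501; c–cn: (282 + 89)/2059 = 0.1802.
Expected DCO frequency = 0.2501 × 0.1802 ≈ 0.04507; observed = 89/2059 ≈ 0.04322.
Coefficient of coincidence = 0.04322/0.04507 ≈ 0.96.

0.96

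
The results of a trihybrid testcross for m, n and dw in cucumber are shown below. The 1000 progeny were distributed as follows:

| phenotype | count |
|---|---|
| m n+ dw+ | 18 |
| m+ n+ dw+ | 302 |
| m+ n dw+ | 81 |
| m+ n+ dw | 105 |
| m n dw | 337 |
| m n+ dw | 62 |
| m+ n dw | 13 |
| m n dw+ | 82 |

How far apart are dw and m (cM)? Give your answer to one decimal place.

The two most frequent reciprocal classes, m+ n+ dw+ and m n dw, are the parental types, so the F1 was m+ n+ dw+ / m n dw.
The two rarest classes, m n+ dw+ and m+ n dw, are the double crossovers. Comparing them with the parentals, only the m allele has switched, so m is the middle locus and the order is dw – m – n.
Crossovers in the dw–m interval produce the single-crossover classes m+ n+ dw and m n dw+ (105 + 82 = 187) plus the double crossovers (31).
RF(dw–m) = (187 + 31) / 1000 = 218/1000 = 0.2180 → 21.8 cM.

21.8 cM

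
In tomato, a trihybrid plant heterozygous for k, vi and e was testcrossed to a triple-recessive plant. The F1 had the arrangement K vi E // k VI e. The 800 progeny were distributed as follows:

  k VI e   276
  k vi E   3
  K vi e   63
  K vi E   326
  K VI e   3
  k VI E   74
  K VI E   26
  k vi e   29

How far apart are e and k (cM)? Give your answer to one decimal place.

17.9 cM

The two rarest classes, k vi E and K VI e, are the double crossovers. Comparing them with the parentals, only the k allele has switched, so k is the middle locus and the order is e – k – vi.
Crossovers in the e–k interval produce the single-crossover classes K vi e and k VI E (63 + 74 = 137) plus the double crossovers (6).
RF(e–k) = (137 + 6) / 800 = 143/800 = 0.1787 → 17.9 cM.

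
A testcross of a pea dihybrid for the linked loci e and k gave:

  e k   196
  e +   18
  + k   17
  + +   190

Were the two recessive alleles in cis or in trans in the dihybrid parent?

cis

The two most frequent classes are + + (190) and e k (196); these are the parental (non-recombinant) types.
So the F1 carried + + on one chromosome and e k on the other — the recessive alleles are on the same chromosome (cis / coupling).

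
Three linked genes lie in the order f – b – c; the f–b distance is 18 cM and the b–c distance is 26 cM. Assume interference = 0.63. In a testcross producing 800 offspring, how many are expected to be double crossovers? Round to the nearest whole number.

Map distances give recombination frequencies of 0.180 and 0.260 for the two intervals.
With interference 0.63 (so coincidence = 0.37), expected double-crossover frequency = 0.180 × 0.260 × 0.37 = 0.01732.
Expected number = 0.01732 × 800 = 13.85 ≈ 14.

14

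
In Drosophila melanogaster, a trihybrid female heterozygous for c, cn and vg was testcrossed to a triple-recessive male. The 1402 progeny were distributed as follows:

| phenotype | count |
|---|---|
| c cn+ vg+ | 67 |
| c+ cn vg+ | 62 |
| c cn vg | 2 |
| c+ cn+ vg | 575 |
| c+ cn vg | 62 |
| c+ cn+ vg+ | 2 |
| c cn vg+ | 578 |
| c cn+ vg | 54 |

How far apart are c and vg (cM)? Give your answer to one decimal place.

The two most frequent reciprocal classes, c cn vg+ and c+ cn+ vg, are the parental types, so the F1 was c cn vg+ / c+ cn+ vg.
The two rarest classes, c cn vg and c+ cn+ vg+, are the double crossovers. Comparing them with the parentals, only the vg allele has switched, so vg is the middle locus and the order is cn – vg – c.
Crossovers in the vg–c interval produce the single-crossover classes c+ cn vg+ and c cn+ vg (62 + 54 = 116) plus the double crossovers (4).
RF(vg–c) = (116 + 4) / 1402 = 120/1402 = 0.0856 → 8.6 cM.

8.6 cM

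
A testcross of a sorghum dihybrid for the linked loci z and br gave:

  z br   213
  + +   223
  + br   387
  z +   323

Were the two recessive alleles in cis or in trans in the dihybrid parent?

trans

The two most frequent classes are + br (387) and z + (323); these are the parental (non-recombinant) types.
So the F1 carried + br on one chromosome and z + on the other — the recessive alleles are on opposite chromosomes (trans / repulsion).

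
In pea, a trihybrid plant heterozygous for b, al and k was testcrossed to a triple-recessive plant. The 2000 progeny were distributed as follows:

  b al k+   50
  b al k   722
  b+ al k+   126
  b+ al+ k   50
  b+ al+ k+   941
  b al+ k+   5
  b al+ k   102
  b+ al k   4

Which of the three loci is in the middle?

b

The two most frequent reciprocal classes, b+ al+ k+ and b al k, are the parental types, so the F1 was b+ al+ k+ / b al k.
The two rarest classes, b al+ k+ and b+ al k, are the double crossovers. Comparing them with the parentals, only the b allele has switched, so b is the middle locus and the order is al – b – k.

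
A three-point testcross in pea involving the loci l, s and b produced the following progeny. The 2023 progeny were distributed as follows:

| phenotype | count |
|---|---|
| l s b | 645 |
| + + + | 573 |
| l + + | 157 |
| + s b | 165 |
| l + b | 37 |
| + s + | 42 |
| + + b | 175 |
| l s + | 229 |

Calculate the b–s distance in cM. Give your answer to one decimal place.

23.9 cM

The two most frequent reciprocal classes, + + + and l s b, are the parental types, so the F1 was + + + / l s b.
The two rarest classes, + s + and l + b, are the double crossovers. Comparing them with the parentals, only the s allele has switched, so s is the middle locus and the order is l – s – b.
Crossovers in the s–b interval produce the single-crossover classes + + b and l s + (175 + 229 = 404) plus the double crossovers (79).
RF(s–b) = (404 + 79) / 2023 = 483/2023 = 0.2388 → 23.9 cM.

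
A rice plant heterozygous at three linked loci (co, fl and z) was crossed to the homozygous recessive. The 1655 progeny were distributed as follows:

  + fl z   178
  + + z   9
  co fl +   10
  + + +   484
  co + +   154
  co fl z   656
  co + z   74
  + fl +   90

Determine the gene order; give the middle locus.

z

The two most frequent reciprocal classes, + + + and co fl z, are the parental types, so the F1 was + + + / co fl z.
The two rarest classes, + + z and co fl +, are the double crossovers. Comparing them with the parentals, only the z allele has switched, so z is the middle locus and the order is fl – z – co.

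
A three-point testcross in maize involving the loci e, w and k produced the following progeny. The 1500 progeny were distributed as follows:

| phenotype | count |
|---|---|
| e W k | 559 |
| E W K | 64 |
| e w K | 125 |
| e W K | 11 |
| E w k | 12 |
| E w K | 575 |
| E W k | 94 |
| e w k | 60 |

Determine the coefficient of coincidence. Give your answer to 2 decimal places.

The two most frequent reciprocal classes, e W k and E w K, are the parental types, so the F1 was e W k / E w K.
The two rarest classes, e W K and E w k, are the double crossovers. Comparing them with the parentals, only the k allele has switched, so k is the middle locus and the order is e – k – w.
e–k: (219 + 23)/1500 = 0.1613; k–w: (124 + 23)/1500 = 0.0980.
Expected DCO frequency = 0.1613 × 0.0980 ≈ 0.01581; observed = 23/1500 ≈ 0.01533.
Coefficient of coincidence = 0.01533/0.01581 ≈ 0.97.

0.97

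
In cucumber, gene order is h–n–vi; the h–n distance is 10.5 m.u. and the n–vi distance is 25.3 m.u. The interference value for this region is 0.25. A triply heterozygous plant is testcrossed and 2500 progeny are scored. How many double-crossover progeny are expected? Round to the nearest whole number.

Map distances give recombination frequencies of 0.105 and 0.253 for the two intervals.
With interference 0.25 (so coincidence = 0.75), expected double-crossover frequency = 0.105 × 0.253 × 0.75 = 0.01992.
Expected number = 0.01992 × 2500 = 49.81 ≈ 50.

50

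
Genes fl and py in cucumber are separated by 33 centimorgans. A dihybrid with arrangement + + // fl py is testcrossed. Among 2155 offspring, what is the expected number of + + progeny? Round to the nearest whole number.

A map distance of 33 centimorgans corresponds to a recombination frequency of 0.330.
The F1 is + + / fl py, so + + is a parental gamete class with expected frequency (1 − r)/2 = 0.670/2 = 0.3350.
Expected number = 0.3350 × 2155 = 721.92 ≈ 722.

722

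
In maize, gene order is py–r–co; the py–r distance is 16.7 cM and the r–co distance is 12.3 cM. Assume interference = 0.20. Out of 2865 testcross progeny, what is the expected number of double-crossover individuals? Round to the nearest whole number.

47

Map distances give recombination frequencies of 0.167 and 0.123 for the two intervals.
With interference 0.20 (so coincidence = 0.80), expected double-crossover frequency = 0.167 × 0.123 × 0.80 = 0.01643.
Expected number = 0.01643 × 2865 = 47.08 ≈ 47.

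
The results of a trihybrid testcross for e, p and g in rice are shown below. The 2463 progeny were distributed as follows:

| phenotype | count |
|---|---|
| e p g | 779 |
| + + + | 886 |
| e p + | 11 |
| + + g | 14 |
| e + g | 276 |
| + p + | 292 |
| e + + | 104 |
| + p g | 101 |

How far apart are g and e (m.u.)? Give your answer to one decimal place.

The two most frequent reciprocal classes, e p g and + + +, are the parental types, so the F1 was e p g / + + +.
The two rarest classes, e p + and + + g, are the double crossovers. Comparing them with the parentals, only the g allele has switched, so g is the middle locus and the order is e – g – p.
Crossovers in the e–g interval produce the single-crossover classes + p g and e + + (101 + 104 = 205) plus the double crossovers (25).
RF(e–g) = (205 + 25) / 2463 = 230/2463 = 0.0934 → 9.3 m.u.

9.3 m.u.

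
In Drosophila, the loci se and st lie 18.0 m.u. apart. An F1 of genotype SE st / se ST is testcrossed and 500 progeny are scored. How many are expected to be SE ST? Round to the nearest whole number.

45

A map distance of 18.0 m.u. corresponds to a recombination frequency of 0.180.
The F1 is SE st / se ST, so SE ST is a recombinant gamete class with expected frequency r/2 = 0.180/2 = 0.0900.
Expected number = 0.0900 × 500 = 45.00 ≈ 45.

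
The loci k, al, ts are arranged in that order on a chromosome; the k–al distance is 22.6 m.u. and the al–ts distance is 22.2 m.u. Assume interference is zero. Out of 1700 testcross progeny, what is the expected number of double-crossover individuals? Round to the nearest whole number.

Map distances give recombination frequencies of 0.226 and 0.222 for the two intervals.
With no interference, expected double-crossover frequency = 0.226 × 0.222 = 0.05017.
Expected number = 0.05017 × 1700 = 85.29 ≈ 85.

85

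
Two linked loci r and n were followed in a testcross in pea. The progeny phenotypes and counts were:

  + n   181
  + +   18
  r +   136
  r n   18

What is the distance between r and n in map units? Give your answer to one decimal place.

10.2 map units

The two most frequent classes, + n (181) and r + (136), are the parental types, so the F1 was + n / r +.
The recombinant classes are + + and r n: 18 + 18 = 36.
Recombination frequency = 36/353 = 0.1020 ≈ 10.2%, i.e. 10.2 map units.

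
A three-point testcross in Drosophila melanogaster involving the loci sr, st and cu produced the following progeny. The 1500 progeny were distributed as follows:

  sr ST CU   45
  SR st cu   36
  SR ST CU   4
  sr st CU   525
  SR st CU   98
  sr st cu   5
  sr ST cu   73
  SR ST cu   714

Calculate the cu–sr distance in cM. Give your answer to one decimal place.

The two most frequent reciprocal classes, SR ST cu and sr st CU, are the parental types, so the F1 was SR ST cu / sr st CU.
The two rarest classes, SR ST CU and sr st cu, are the double crossovers. Comparing them with the parentals, only the cu allele has switched, so cu is the middle locus and the order is st – cu – sr.
Crossovers in the cu–sr interval produce the single-crossover classes sr ST cu and SR st CU (73 + 98 = 171) plus the double crossovers (9).
RF(cu–sr) = (171 + 9) / 1500 = 180/1500 = 0.1200 → 12.0 cM.

12.0 cM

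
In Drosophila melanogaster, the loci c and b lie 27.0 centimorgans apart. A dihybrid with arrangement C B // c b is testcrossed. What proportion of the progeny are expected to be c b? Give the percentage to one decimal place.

36.5%

A map distance of 27.0 centimorgans corresponds to a recombination frequency of 0.270.
The F1 is C B / c b, so c b is a parental gamete class with expected frequency (1 − r)/2 = 0.730/2 = 0.3650.
That is 0.3650 = 36.5% of the progeny.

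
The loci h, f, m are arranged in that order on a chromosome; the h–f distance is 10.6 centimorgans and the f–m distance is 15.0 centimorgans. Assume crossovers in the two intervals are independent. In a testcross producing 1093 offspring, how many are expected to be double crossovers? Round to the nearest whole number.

17

Map distances give recombination frequencies of 0.106 and 0.150 for the two intervals.
With no interference, expected double-crossover frequency = 0.106 × 0.150 = 0.01590.
Expected number = 0.01590 × 1093 = 17.38 ≈ 17.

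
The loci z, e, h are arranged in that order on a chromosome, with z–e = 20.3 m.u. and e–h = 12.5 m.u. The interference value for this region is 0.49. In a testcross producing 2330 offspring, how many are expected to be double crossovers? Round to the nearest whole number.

Map distances give recombination frequencies of 0.203 and 0.125 for the two intervals.
With interference 0.49 (so coincidence = 0.51), expected double-crossover frequency = 0.203 × 0.125 × 0.51 = 0.01294.
Expected number = 0.01294 × 2330 = 30.15 ≈ 30.

30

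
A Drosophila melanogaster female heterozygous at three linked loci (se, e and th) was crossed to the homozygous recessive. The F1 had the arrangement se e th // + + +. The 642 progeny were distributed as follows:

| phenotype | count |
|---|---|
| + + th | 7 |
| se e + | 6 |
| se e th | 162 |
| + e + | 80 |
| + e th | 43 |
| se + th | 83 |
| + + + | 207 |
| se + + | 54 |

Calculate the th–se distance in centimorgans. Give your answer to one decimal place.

The two rarest classes, se e + and + + th, are the double crossovers. Comparing them with the parentals, only the th allele has switched, so th is the middle locus and the order is e – th – se.
Crossovers in the th–se interval produce the single-crossover classes + e th and se + + (43 + 54 = 97) plus the double crossovers (13).
RF(th–se) = (97 + 13) / 642 = 110/642 = 0.1713 → 17.1 centimorgans.

17.1 centimorgans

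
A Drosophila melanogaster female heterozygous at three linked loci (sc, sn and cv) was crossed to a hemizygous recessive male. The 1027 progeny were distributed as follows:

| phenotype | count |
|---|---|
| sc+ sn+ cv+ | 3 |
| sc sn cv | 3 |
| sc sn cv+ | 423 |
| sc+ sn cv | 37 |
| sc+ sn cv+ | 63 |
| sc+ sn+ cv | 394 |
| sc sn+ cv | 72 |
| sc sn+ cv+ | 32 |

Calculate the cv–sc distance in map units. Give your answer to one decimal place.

The two most frequent reciprocal classes, sc+ sn+ cv and sc sn cv+, are the parental types, so the F1 was sc+ sn+ cv / sc sn cv+.
The two rarest classes, sc+ sn+ cv+ and sc sn cv, are the double crossovers. Comparing them with the parentals, only the cv allele has switched, so cv is the middle locus and the order is sc – cv – sn.
Crossovers in the sc–cv interval produce the single-crossover classes sc sn+ cv and sc+ sn cv+ (72 + 63 = 135) plus the double crossovers (6).
RF(sc–cv) = (135 + 6) / 1027 = 141/1027 = 0.1373 → 13.7 map units.

13.7 map units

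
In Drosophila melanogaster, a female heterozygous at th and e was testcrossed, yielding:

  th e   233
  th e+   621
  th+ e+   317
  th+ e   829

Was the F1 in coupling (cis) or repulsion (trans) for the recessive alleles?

trans

The two most frequent classes are th+ e (829) and th e+ (621); these are the parental (non-recombinant) types.
So the F1 carried th+ e on one chromosome and th e+ on the other — the recessive alleles are on opposite chromosomes (trans / repulsion).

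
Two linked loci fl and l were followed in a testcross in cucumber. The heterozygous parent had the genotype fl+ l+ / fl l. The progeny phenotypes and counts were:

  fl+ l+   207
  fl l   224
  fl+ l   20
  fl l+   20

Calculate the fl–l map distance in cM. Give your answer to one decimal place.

8.5 cM

The recombinant classes are fl+ l and fl l+: 20 + 20 = 40.
Recombination frequency = 40/471 = 0.0849 ≈ 8.5%, i.e. 8.5 cM.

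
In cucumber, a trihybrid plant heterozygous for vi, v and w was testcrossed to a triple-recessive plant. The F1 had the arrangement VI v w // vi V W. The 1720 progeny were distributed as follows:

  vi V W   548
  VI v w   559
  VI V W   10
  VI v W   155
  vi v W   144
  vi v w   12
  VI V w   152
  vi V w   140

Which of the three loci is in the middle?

The two rarest classes, vi v w and VI V W, are the double crossovers. Comparing them with the parentals, only the vi allele has switched, so vi is the middle locus and the order is v – vi – w.

vi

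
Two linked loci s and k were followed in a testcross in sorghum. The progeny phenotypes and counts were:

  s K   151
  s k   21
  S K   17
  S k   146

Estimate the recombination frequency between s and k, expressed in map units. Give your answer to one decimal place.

11.3 map units

The two most frequent classes, S k (146) and s K (151), are the parental types, so the F1 was S k / s K.
The recombinant classes are S K and s k: 17 + 21 = 38.
Recombination frequency = 38/335 = 0.1134 ≈ 11.3%, i.e. 11.3 map units.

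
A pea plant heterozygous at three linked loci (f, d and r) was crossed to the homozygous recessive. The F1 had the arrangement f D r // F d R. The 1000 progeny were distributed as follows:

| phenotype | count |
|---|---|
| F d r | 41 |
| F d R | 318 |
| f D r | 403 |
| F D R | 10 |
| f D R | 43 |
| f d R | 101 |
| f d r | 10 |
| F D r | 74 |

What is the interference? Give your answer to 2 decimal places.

The two rarest classes, f d r and F D R, are the double crossovers. Comparing them with the parentals, only the d allele has switched, so d is the middle locus and the order is r – d – f.
r–d: (84 + 20)/1000 = 0.1040; d–f: (175 + 20)/1000 = 0.1950.
Expected DCO frequency = 0.1040 × 0.1950 ≈ 0.02028; observed = 20/1000 ≈ 0.02000.
Coefficient of coincidence = 0.02000/0.02028 ≈ 0.99; interference = 1 − 0.99 = 0.01.

0.01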